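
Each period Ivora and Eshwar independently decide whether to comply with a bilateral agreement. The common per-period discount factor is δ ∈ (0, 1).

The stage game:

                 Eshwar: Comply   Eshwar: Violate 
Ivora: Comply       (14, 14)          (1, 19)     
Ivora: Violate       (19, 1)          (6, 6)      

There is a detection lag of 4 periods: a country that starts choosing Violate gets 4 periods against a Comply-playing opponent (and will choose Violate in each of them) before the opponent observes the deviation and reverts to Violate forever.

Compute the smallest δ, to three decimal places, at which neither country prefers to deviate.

0.788

The best deviation is to choose Violate for all 4 undetected periods, earning 19 each, then 6 forever once detected.
Deviation value: 19(1−δ^4)/(1−δ) + 6δ^4/(1−δ); cooperation value: 14/(1−δ).
IC: 14 ≥ 19(1−δ^4) + 6δ^4 = 19 − 13δ^4.
So δ^4 ≥ 5/13, giving δ ≥ (5/13)^(1/4) ≈ 0.788.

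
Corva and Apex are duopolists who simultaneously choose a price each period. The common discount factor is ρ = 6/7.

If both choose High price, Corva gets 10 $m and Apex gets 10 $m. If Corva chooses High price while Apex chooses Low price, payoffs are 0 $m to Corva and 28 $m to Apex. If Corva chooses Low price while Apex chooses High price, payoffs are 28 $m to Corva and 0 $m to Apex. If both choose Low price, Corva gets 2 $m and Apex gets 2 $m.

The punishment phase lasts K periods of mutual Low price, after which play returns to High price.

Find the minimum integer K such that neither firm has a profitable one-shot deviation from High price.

4

IC: ρ(1−ρ^K)/(1−ρ) ≥ (28−10)/(10−2) = 9/4.
With ρ = 6/7: need 1 − ρ^K ≥ 9/4·(1−6/7)/(6/7), i.e. ρ^K ≤ 0.6250.
Since (6/7)^3 = 0.6297 and (6/7)^4 = 0.5398, the smallest such K is 4.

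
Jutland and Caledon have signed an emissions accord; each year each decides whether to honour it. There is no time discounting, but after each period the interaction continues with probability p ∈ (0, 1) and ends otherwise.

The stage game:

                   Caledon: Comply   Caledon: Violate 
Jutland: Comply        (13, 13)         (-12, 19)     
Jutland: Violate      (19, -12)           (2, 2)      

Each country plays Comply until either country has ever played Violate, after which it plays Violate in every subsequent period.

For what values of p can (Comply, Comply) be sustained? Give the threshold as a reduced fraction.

Expected cooperation value is 13 + p·13 + p²·13 + … = 13/(1−p); deviation gives 19 + p·2/(1−p).
13 ≥ 19(1−p) + 2p ⇒ 17p ≥ 6 ⇒ p ≥ 6/17.

6/17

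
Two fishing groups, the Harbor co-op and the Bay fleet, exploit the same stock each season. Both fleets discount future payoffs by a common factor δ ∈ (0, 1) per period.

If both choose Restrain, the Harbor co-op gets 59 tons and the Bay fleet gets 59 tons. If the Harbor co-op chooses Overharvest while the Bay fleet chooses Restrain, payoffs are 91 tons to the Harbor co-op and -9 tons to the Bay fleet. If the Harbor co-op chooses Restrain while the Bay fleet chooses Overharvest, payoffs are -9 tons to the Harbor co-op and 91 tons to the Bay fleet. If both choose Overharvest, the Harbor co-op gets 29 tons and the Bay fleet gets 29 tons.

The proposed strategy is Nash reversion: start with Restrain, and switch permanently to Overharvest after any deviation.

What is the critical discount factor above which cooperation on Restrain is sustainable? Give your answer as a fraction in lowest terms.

Cooperation forever yields 59 each period: 59/(1−δ).
Deviating yields 91 once, then 29 forever: 91 + 29δ/(1−δ).
No profitable deviation requires 59/(1−δ) ≥ 91 + 29δ/(1−δ).
Multiplying by (1−δ): 59 ≥ 91(1−δ) + 29δ = 91 − 62δ.
So 62δ ≥ 32, i.e. δ ≥ 32/62 = 16/31.

16/31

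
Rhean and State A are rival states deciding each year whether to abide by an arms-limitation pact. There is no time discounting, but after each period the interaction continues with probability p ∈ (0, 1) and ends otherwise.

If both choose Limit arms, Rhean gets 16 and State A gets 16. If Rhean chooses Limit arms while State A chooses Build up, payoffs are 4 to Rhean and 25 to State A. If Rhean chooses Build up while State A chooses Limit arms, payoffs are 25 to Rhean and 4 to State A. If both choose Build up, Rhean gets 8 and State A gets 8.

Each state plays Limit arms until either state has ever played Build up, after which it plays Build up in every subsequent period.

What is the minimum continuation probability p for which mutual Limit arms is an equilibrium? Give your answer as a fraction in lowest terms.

9/17

With no time discounting, the continuation probability p plays the role of the discount factor.
Grim-trigger IC: 16/(1−p) ≥ 25 + 8p/(1−p) ⇒ p ≥ (25−16)/(25−8) = 9/17.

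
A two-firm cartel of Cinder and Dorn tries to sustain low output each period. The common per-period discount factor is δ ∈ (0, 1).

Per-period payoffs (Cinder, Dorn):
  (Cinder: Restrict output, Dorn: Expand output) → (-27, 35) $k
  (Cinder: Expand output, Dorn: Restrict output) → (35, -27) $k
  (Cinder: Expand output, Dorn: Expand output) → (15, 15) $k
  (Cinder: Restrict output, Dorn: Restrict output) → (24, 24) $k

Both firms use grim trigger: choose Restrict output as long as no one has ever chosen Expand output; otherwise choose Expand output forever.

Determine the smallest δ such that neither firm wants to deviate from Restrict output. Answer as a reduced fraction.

Cooperation forever yields 24 each period: 24/(1−δ).
Deviating yields 35 once, then 15 forever: 35 + 15δ/(1−δ).
No profitable deviation requires 24/(1−δ) ≥ 35 + 15δ/(1−δ).
Multiplying by (1−δ): 24 ≥ 35(1−δ) + 15δ = 35 − 20δ.
So 20δ ≥ 11, i.e. δ ≥ 11/20.

11/20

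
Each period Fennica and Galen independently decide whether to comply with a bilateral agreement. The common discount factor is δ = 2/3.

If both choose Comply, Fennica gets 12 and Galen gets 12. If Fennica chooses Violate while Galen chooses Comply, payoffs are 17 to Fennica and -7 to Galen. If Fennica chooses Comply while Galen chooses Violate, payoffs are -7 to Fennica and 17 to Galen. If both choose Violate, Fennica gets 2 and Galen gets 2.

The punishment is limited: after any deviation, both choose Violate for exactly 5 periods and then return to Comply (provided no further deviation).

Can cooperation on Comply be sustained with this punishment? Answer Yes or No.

Comparing payoff streams over the 6 periods until play realigns: cooperate → 12(1+δ+…+δ^5); deviate → 17 + 2(δ+…+δ^5).
Cooperation is sustained iff (12−2)(δ+…+δ^5) ≥ 17−12.
δ+…+δ^5 = 2/3·(1−(2/3)^5)/(1−2/3) = 1.7366, and (17−12)/(12−2) = 0.5000.
1.7366 ≥ 0.5000, so cooperation is sustainable.

Yes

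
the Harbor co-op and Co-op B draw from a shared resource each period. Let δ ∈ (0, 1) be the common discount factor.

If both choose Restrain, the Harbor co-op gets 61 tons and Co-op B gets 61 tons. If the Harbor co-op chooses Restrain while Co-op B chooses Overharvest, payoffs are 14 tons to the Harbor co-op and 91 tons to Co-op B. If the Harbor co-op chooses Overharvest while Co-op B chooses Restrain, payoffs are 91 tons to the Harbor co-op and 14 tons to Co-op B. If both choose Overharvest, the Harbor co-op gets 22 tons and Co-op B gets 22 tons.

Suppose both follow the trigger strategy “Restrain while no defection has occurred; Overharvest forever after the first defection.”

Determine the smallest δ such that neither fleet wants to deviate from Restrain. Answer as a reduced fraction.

61/(1−δ) ≥ 91 + 22δ/(1−δ)
61 ≥ 91 − 69δ
δ ≥ 30/69 = 10/23.

10/23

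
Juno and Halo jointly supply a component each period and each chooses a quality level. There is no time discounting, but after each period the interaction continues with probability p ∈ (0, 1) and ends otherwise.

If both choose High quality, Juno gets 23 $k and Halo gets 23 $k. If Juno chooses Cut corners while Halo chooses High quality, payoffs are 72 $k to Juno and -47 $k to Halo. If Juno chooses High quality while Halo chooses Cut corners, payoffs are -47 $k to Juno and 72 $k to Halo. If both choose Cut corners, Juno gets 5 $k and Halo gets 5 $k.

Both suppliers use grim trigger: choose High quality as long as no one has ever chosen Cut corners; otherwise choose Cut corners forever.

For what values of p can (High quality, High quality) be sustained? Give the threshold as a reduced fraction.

49/67

With no time discounting, the continuation probability p plays the role of the discount factor.
Grim-trigger IC: 23/(1−p) ≥ 72 + 5p/(1−p) ⇒ p ≥ (72−23)/(72−5) = 49/67.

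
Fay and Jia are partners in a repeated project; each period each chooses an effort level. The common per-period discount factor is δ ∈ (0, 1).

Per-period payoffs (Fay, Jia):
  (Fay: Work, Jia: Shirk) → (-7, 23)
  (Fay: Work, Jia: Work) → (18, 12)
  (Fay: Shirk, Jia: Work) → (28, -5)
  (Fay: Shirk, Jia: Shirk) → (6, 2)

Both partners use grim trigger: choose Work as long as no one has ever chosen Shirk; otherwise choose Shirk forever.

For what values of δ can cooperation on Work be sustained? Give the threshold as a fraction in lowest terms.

Fay's threshold: (28−18)/(28−6) = 5/11.
Jia's threshold: (23−12)/(23−2) = 11/21.
5/11 < 11/21, so Jia binds and δ* = 11/21.

11/21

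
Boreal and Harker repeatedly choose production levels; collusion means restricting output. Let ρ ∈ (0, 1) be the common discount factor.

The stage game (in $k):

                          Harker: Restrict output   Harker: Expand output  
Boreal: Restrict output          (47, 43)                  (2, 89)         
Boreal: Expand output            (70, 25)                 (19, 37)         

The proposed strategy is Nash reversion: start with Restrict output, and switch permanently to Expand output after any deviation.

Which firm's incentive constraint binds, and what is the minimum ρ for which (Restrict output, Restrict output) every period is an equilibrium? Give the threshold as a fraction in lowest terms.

Boreal: cooperation gives 47 each period; deviation gives 70 once then 19 forever.
  47/(1−ρ) ≥ 70 + 19ρ/(1−ρ) ⇒ ρ ≥ 23/51.
Harker: cooperation gives 43 each period; deviation gives 89 once then 37 forever.
  ρ ≥ 46/52 = 23/26.
Both must hold, so the binding constraint is Harker's: ρ ≥ 23/26.

Harker; ρ ≥ 23/26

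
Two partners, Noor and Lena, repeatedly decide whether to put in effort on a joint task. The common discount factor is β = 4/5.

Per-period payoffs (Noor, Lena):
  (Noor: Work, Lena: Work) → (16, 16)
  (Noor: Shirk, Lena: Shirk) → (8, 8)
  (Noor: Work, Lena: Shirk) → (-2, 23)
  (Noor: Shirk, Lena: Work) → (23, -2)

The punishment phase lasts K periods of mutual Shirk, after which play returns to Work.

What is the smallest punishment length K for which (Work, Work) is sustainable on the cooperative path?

No profitable deviation requires (16−8)(β+…+β^K) ≥ 23−16, i.e. β+…+β^K ≥ 7/8 ≈ 0.8750.
With β = 4/5, the partial sums are K=1: 0.8000, K=2: 1.4400.
K = 2 is the first length at which the sum reaches 0.8750.

2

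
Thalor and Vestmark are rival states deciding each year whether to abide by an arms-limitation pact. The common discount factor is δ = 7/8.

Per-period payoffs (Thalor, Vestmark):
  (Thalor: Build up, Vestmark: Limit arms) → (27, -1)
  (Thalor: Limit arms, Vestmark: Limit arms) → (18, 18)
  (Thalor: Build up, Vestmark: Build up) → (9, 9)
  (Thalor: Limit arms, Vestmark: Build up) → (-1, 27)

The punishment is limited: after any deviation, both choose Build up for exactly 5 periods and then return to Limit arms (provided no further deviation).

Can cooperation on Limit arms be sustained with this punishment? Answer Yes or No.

Yes

A one-shot deviation gives 27 now, then 9 for 5 periods, then back to 18.
Gain from deviating: (27−18) today; loss: (18−9) in each of the next 5 periods.
No-deviation condition: (18−9)(δ+…+δ^5) ≥ 27−18, i.e. δ+…+δ^5 ≥ 1.
At δ = 7/8: δ+…+δ^5 = 3.4096 ≥ 1.0000.
So cooperation is sustainable.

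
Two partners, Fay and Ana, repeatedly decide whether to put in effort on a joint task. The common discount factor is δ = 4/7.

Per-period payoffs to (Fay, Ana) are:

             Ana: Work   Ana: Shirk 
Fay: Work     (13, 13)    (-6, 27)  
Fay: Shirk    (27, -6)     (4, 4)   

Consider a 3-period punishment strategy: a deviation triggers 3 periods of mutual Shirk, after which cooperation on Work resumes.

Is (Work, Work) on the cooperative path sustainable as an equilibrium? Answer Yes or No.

No

IC: δ+…+δ^3 ≥ (27−13)/(13−4) = 14/9.
At δ = 4/7: partial sum = 1.0845 < 1.5556. Cooperation not sustainable.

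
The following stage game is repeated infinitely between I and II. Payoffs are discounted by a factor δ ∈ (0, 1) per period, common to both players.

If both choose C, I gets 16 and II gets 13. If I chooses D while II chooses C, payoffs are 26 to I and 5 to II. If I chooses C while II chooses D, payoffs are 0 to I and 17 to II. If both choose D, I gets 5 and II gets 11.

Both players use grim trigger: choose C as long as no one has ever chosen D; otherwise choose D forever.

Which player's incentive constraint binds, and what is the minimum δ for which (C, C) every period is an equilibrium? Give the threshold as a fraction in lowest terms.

I: cooperation gives 16 each period; deviation gives 26 once then 5 forever.
  16/(1−δ) ≥ 26 + 5δ/(1−δ) ⇒ δ ≥ 10/21.
II: cooperation gives 13 each period; deviation gives 17 once then 11 forever.
  δ ≥ 4/6 = 2/3.
Both must hold, so the binding constraint is II's: δ ≥ 2/3.

II; δ ≥ 2/3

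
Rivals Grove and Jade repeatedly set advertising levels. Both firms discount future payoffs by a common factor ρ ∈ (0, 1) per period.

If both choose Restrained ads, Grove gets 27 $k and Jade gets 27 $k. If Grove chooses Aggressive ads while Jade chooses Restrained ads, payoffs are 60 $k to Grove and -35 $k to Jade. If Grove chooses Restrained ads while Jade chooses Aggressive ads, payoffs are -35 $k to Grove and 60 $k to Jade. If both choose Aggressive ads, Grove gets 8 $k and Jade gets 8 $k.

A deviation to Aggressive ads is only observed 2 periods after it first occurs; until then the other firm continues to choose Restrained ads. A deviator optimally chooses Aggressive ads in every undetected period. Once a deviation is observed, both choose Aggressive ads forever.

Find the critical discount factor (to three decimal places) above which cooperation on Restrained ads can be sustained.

A deviator earns 60 for 2 periods, then 8 forever; cooperating earns 27 forever. Multiplying the IC by (1−ρ):
27 ≥ 60(1−ρ^2) + 8ρ^2, so 52·ρ^2 ≥ 33 and ρ^2 ≥ 33/52.
ρ ≥ (33/52)^(1/2) ≈ 0.797.

0.797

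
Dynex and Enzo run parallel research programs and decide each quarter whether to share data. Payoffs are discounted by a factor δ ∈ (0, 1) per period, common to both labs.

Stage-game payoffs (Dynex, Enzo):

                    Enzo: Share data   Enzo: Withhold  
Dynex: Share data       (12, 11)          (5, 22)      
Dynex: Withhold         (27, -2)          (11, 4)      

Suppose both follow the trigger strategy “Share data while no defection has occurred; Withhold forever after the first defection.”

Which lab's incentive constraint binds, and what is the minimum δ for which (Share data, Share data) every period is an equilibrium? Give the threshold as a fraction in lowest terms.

Dynex: cooperation gives 12 each period; deviation gives 27 once then 11 forever.
  12/(1−δ) ≥ 27 + 11δ/(1−δ) ⇒ δ ≥ 15/16.
Enzo: cooperation gives 11 each period; deviation gives 22 once then 4 forever.
  δ ≥ 11/18.
Both must hold, so the binding constraint is Dynex's: δ ≥ 15/16.

Dynex; δ ≥ 15/16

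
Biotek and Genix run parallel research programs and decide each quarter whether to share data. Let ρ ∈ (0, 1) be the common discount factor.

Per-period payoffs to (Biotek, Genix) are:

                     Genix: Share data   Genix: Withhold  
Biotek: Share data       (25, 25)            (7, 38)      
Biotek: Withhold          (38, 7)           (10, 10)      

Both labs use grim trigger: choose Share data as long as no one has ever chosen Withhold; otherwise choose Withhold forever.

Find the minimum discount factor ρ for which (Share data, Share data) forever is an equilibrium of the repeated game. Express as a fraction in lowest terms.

13/28

One-period gain from deviating is 38 − 25 = 13. The loss is 25 − 10 = 15 in every subsequent period, with present value 15·ρ/(1−ρ).
Deviation is unprofitable when 15·ρ/(1−ρ) ≥ 13, i.e. ρ/(1−ρ) ≥ 13/15.
Equivalently ρ ≥ 13/(13+15) = 13/28.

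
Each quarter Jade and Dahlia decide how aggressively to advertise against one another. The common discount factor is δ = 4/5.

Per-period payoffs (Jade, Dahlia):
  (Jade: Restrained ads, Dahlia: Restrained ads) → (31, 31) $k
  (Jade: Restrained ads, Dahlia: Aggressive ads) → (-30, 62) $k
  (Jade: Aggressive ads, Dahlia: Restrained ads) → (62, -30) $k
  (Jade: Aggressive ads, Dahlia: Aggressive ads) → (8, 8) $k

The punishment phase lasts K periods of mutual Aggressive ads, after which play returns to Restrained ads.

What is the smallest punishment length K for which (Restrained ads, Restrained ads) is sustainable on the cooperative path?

2

IC: δ(1−δ^K)/(1−δ) ≥ (62−31)/(31−8) = 31/23.
With δ = 4/5: need 1 − δ^K ≥ 31/23·(1−4/5)/(4/5), i.e. δ^K ≤ 0.6630.
Since (4/5)^1 = 0.8000 and (4/5)^2 = 0.6400, the smallest such K is 2.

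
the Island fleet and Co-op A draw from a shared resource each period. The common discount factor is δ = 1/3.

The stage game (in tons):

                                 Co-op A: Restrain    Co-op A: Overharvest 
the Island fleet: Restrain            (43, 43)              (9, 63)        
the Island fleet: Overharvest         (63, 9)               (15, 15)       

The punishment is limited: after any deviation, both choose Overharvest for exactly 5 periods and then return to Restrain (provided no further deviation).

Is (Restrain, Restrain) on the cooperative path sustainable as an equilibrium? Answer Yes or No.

A one-shot deviation gives 63 now, then 15 for 5 periods, then back to 43.
Gain from deviating: (63−43) today; loss: (43−15) in each of the next 5 periods.
No-deviation condition: (43−15)(δ+…+δ^5) ≥ 63−43, i.e. δ+…+δ^5 ≥ 5/7.
At δ = 1/3: δ+…+δ^5 = 0.4979 < 0.7143.
So cooperation is not sustainable.

No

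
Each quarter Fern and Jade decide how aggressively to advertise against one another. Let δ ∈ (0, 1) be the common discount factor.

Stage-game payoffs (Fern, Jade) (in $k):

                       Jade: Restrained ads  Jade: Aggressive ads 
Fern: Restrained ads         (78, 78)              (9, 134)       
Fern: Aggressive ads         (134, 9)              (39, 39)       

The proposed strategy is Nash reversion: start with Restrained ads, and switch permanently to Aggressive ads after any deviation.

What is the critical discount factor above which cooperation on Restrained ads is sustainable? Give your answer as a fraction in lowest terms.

Cooperation forever yields 78 each period: 78/(1−δ).
Deviating yields 134 once, then 39 forever: 134 + 39δ/(1−δ).
No profitable deviation requires 78/(1−δ) ≥ 134 + 39δ/(1−δ).
Multiplying by (1−δ): 78 ≥ 134(1−δ) + 39δ = 134 − 95δ.
So 95δ ≥ 56, i.e. δ ≥ 56/95.

56/95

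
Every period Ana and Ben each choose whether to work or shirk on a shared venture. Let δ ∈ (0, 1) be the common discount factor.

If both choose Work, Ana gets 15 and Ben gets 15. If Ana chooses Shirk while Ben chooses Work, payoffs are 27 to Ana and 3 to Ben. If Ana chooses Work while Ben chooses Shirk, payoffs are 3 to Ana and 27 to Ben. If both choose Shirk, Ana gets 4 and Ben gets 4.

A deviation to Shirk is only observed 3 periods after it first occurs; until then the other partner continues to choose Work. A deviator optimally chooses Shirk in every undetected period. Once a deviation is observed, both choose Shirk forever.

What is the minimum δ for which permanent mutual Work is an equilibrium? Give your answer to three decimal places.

0.805

Deviating for the 3 undetected periods gains 27−15 = 12 per period over cooperation, then loses 15−4 = 11 per period forever once punishment starts.
Gain: 12(1 + δ + … + δ^2); loss: 11·δ^3/(1−δ).
No profitable deviation ⇔ 12(1−δ^3) ≤ 11·δ^3, i.e. δ^3 ≥ 12/(12+11) = 12/23.
Hence δ ≥ (12/23)^(1/3) ≈ 0.805.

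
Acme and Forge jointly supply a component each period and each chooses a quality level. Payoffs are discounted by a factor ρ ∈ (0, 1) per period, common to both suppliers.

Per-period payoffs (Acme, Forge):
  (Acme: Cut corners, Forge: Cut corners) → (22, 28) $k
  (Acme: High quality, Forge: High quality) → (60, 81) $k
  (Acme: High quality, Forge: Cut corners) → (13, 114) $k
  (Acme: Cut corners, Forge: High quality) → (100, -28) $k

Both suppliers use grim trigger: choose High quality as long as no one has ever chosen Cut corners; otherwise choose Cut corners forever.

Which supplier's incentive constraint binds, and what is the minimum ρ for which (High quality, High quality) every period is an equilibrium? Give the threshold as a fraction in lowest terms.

For Acme: deviation gain 100−60 = 40, per-period punishment loss 60−22 = 38. IC gives ρ ≥ 40/78 = 20/39.
For Forge: gain 33, loss 53 per period, so ρ ≥ 33/86.
The tighter constraint is Acme's, so cooperation needs ρ ≥ 20/39.

Acme; ρ ≥ 20/39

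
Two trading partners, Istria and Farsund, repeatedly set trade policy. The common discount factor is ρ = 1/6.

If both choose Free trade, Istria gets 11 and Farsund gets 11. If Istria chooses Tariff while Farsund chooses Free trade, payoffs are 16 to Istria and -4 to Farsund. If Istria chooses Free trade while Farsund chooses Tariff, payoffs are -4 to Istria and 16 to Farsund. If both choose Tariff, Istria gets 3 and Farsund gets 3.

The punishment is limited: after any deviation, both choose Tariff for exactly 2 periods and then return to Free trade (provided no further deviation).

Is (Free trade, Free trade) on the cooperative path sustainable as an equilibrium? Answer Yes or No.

Comparing payoff streams over the 3 periods until play realigns: cooperate → 11(1+ρ+…+ρ^2); deviate → 16 + 3(ρ+…+ρ^2).
Cooperation is sustained iff (11−3)(ρ+…+ρ^2) ≥ 16−11.
ρ+…+ρ^2 = 1/6·(1−(1/6)^2)/(1−1/6) = 0.1944, and (16−11)/(11−3) = 0.6250.
0.1944 < 0.6250, so cooperation is not sustainable.

No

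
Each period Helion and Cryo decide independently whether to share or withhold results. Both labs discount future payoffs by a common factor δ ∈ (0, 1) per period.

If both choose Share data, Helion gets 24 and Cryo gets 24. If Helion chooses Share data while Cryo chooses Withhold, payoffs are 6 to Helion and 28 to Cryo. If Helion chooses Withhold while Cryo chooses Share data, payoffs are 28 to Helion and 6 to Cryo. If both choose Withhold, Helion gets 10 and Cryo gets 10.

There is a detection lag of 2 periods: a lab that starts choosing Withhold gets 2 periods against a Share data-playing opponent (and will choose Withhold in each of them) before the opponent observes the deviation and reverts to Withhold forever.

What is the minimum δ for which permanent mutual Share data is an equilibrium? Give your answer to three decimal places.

0.471

The best deviation is to choose Withhold for all 2 undetected periods, earning 28 each, then 10 forever once detected.
Deviation value: 28(1−δ^2)/(1−δ) + 10δ^2/(1−δ); cooperation value: 24/(1−δ).
IC: 24 ≥ 28(1−δ^2) + 10δ^2 = 28 − 18δ^2.
So δ^2 ≥ 4/18 = 2/9, giving δ ≥ (2/9)^(1/2) ≈ 0.471.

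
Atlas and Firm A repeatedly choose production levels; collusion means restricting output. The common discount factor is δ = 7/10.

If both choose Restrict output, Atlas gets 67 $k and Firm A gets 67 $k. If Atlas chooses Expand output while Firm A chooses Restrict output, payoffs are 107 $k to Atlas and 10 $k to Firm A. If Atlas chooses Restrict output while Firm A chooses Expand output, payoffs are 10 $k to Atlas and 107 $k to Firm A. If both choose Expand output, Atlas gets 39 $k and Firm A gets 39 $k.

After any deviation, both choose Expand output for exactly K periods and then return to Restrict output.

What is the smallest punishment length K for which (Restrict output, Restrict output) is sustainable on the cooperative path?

3

No profitable deviation requires (67−39)(δ+…+δ^K) ≥ 107−67, i.e. δ+…+δ^K ≥ 10/7 ≈ 1.4286.
With δ = 7/10, the partial sums are K=1: 0.7000, K=2: 1.1900, K=3: 1.5330.
K = 3 is the first length at which the sum reaches 1.4286.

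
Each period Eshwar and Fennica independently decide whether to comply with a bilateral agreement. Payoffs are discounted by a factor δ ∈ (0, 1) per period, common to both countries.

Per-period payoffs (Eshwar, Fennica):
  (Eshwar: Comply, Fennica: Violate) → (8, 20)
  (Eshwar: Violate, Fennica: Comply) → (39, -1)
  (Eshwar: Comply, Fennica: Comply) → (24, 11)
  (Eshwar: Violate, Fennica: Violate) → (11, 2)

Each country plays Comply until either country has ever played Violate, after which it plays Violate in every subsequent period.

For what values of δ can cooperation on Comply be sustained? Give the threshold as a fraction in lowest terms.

Eshwar: cooperation gives 24 each period; deviation gives 39 once then 11 forever.
  24/(1−δ) ≥ 39 + 11δ/(1−δ) ⇒ δ ≥ 15/28.
Fennica: cooperation gives 11 each period; deviation gives 20 once then 2 forever.
  δ ≥ 9/18 = 1/2.
Both must hold, so the binding constraint is Eshwar's: δ ≥ 15/28.

15/28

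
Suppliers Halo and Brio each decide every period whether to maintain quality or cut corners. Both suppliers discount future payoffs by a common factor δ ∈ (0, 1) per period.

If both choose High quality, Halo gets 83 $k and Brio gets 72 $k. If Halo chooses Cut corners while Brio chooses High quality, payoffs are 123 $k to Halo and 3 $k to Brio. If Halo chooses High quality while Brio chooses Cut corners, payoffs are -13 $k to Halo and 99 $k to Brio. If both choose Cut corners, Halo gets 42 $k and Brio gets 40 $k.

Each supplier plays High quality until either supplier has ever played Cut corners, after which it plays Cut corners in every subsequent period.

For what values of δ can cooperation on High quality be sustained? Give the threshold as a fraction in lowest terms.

For Halo: deviation gain 123−83 = 40, per-period punishment loss 83−42 = 41. IC gives δ ≥ 40/81.
For Brio: gain 27, loss 32 per period, so δ ≥ 27/59.
The tighter constraint is Halo's, so cooperation needs δ ≥ 40/81.

40/81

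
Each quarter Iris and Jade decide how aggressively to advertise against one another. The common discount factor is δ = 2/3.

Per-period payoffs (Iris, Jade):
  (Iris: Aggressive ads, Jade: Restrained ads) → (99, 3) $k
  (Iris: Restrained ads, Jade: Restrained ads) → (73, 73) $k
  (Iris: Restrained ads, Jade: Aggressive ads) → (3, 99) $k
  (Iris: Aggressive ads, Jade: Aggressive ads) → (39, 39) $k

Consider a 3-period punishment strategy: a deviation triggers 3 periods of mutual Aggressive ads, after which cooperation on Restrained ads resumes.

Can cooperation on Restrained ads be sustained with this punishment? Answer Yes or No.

Yes

Comparing payoff streams over the 4 periods until play realigns: cooperate → 73(1+δ+…+δ^3); deviate → 99 + 39(δ+…+δ^3).
Cooperation is sustained iff (73−39)(δ+…+δ^3) ≥ 99−73.
δ+…+δ^3 = 2/3·(1−(2/3)^3)/(1−2/3) = 1.4074, and (99−73)/(73−39) = 0.7647.
1.4074 ≥ 0.7647, so cooperation is sustainable.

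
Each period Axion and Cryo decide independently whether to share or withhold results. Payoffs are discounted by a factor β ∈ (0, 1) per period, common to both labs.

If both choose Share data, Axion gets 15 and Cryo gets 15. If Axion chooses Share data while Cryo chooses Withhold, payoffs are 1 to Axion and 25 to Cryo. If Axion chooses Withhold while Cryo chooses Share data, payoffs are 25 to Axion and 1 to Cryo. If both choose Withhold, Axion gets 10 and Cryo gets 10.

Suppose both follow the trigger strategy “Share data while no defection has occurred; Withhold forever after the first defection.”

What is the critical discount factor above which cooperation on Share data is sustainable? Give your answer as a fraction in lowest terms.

2/3

Under grim trigger the critical discount factor is (T−C)/(T−P) with T = 25, C = 15, P = 10.
β* = (25−15)/(25−10) = 10/15 = 2/3.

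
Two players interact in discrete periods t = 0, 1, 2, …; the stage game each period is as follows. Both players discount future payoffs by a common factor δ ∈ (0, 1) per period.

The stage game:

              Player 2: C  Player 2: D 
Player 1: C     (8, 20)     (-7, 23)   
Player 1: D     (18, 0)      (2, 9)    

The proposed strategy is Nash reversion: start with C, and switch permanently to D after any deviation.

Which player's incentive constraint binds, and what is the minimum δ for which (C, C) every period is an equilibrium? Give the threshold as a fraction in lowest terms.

Player 1: cooperation gives 8 each period; deviation gives 18 once then 2 forever.
  8/(1−δ) ≥ 18 + 2δ/(1−δ) ⇒ δ ≥ 10/16 = 5/8.
Player 2: cooperation gives 20 each period; deviation gives 23 once then 9 forever.
  δ ≥ 3/14.
Both must hold, so the binding constraint is Player 1's: δ ≥ 5/8.

Player 1; δ ≥ 5/8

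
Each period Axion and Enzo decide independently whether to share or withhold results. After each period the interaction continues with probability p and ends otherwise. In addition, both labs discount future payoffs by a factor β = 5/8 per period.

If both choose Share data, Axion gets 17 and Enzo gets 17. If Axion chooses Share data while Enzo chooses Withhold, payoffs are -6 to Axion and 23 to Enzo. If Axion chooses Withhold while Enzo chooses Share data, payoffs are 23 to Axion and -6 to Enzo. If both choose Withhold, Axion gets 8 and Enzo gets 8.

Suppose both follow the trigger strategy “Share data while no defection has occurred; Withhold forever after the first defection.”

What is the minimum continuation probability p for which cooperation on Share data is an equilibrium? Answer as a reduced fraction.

Expected continuation weight on next period's payoff is β·p = 5/8·p, which plays the role of the discount factor.
Cooperation requires 5/8·p ≥ (23−17)/(23−8) = 2/5, hence p ≥ 16/25.

16/25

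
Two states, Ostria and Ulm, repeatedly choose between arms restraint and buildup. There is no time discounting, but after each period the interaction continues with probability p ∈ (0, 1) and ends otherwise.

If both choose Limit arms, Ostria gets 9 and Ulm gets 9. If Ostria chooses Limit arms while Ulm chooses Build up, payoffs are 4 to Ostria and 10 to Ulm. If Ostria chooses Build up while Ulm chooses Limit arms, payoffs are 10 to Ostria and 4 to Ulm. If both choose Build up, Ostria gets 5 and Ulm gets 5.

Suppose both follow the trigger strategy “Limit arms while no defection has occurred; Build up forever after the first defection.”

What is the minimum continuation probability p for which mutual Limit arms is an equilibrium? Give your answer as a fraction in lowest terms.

With no time discounting, the continuation probability p plays the role of the discount factor.
Grim-trigger IC: 9/(1−p) ≥ 10 + 5p/(1−p) ⇒ p ≥ (10−9)/(10−5) = 1/5.

1/5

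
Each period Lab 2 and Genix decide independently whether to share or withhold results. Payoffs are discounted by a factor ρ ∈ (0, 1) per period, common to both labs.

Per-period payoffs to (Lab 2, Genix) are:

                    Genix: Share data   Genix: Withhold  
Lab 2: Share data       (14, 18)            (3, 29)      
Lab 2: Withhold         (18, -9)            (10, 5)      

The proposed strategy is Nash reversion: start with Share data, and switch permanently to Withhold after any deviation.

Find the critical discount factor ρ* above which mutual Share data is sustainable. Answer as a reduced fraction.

1/2

For Lab 2: deviation gain 18−14 = 4, per-period punishment loss 14−10 = 4. IC gives ρ ≥ 4/8 = 1/2.
For Genix: gain 11, loss 13 per period, so ρ ≥ 11/24.
The tighter constraint is Lab 2's, so cooperation needs ρ ≥ 1/2.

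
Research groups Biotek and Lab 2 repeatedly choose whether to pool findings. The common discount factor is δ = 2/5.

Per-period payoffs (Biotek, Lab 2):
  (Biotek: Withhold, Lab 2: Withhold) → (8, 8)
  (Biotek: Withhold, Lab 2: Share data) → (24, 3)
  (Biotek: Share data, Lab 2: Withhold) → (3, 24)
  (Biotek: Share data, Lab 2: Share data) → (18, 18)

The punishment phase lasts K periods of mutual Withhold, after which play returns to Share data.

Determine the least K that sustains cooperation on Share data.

No profitable deviation requires (18−8)(δ+…+δ^K) ≥ 24−18, i.e. δ+…+δ^K ≥ 3/5 ≈ 0.6000.
With δ = 2/5, the partial sums are K=1: 0.4000, K=2: 0.5600, K=3: 0.6240.
K = 3 is the first length at which the sum reaches 0.6000.

3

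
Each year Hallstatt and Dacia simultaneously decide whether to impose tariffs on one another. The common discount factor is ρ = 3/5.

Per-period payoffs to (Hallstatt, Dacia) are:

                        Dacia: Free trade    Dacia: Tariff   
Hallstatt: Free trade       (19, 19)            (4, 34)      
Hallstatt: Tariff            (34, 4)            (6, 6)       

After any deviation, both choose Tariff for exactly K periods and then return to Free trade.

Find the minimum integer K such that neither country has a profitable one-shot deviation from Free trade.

3

IC: ρ(1−ρ^K)/(1−ρ) ≥ (34−19)/(19−6) = 15/13.
With ρ = 3/5: need 1 − ρ^K ≥ 15/13·(1−3/5)/(3/5), i.e. ρ^K ≤ 0.2308.
Since (3/5)^2 = 0.3600 and (3/5)^3 = 0.2160, the smallest such K is 3.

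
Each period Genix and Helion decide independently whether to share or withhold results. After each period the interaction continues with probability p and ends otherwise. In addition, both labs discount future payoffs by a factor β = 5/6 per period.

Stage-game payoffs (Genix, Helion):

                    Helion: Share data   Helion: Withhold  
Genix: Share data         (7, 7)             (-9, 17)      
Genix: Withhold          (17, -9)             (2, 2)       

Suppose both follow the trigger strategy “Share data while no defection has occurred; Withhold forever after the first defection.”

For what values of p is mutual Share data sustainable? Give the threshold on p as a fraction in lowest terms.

4/5

With continuation probability p and discount β, the effective per-period discount factor is βp.
Grim-trigger IC: βp ≥ (17−7)/(17−2) = 2/3.
So p ≥ (2/3)/(5/6) = 4/5.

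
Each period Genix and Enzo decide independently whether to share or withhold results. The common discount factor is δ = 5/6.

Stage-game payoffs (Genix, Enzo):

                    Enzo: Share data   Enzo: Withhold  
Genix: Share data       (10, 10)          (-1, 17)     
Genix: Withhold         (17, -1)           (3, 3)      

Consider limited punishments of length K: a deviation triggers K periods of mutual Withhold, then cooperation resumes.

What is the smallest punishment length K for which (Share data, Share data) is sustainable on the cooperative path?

No profitable deviation requires (10−3)(δ+…+δ^K) ≥ 17−10, i.e. δ+…+δ^K ≥ 1 ≈ 1.0000.
With δ = 5/6, the partial sums are K=1: 0.8333, K=2: 1.5278.
K = 2 is the first length at which the sum reaches 1.0000.

2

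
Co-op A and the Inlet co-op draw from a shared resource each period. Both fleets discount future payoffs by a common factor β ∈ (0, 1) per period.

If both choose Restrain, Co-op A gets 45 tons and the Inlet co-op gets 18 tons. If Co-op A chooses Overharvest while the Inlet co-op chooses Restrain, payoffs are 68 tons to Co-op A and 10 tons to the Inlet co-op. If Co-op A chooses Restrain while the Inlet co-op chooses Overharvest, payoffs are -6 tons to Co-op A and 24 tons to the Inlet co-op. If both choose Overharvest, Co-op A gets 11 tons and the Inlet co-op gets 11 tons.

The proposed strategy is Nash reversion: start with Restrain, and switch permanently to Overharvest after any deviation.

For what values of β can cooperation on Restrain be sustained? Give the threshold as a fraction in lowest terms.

6/13

Co-op A's threshold: (68−45)/(68−11) = 23/57.
the Inlet co-op's threshold: (24−18)/(24−11) = 6/13.
23/57 < 6/13, so the Inlet co-op binds and β* = 6/13.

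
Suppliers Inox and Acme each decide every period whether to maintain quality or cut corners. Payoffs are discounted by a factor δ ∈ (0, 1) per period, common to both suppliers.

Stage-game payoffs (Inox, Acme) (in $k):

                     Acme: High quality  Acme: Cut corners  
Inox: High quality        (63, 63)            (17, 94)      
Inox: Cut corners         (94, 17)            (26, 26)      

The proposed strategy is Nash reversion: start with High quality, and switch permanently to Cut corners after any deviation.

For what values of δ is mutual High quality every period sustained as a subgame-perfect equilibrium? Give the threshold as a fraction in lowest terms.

One-period gain from deviating is 94 − 63 = 31. The loss is 63 − 26 = 37 in every subsequent period, with present value 37·δ/(1−δ).
Deviation is unprofitable when 37·δ/(1−δ) ≥ 31, i.e. δ/(1−δ) ≥ 31/37.
Equivalently δ ≥ 31/(31+37) = 31/68.

31/68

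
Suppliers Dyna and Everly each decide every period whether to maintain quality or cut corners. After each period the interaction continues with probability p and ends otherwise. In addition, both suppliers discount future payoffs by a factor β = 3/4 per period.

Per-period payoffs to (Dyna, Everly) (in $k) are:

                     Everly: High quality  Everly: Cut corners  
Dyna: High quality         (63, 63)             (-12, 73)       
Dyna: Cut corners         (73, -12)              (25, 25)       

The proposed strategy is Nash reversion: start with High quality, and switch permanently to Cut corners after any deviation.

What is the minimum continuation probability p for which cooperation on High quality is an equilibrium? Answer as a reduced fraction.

5/18

With continuation probability p and discount β, the effective per-period discount factor is βp.
Grim-trigger IC: βp ≥ (73−63)/(73−25) = 5/24.
So p ≥ (5/24)/(3/4) = 5/18.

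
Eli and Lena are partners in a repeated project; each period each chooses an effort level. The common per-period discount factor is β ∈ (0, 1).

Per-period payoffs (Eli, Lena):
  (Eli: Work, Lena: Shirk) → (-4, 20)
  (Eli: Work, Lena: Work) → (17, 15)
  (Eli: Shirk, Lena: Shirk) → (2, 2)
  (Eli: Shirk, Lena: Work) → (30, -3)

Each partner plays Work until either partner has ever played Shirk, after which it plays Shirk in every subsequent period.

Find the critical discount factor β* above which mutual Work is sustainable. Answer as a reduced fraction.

13/28

Eli: cooperation gives 17 each period; deviation gives 30 once then 2 forever.
  17/(1−β) ≥ 30 + 2β/(1−β) ⇒ β ≥ 13/28.
Lena: cooperation gives 15 each period; deviation gives 20 once then 2 forever.
  β ≥ 5/18.
Both must hold, so the binding constraint is Eli's: β ≥ 13/28.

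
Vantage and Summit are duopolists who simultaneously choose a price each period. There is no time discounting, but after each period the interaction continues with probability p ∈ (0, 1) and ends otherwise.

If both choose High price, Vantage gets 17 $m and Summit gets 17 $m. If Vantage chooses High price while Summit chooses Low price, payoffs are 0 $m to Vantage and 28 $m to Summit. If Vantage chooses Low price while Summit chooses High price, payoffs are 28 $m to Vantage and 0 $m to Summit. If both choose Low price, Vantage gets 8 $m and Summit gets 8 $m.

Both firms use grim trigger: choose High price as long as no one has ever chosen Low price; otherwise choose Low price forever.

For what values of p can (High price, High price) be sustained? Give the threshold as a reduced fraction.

11/20

With no time discounting, the continuation probability p plays the role of the discount factor.
Grim-trigger IC: 17/(1−p) ≥ 28 + 8p/(1−p) ⇒ p ≥ (28−17)/(28−8) = 11/20.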